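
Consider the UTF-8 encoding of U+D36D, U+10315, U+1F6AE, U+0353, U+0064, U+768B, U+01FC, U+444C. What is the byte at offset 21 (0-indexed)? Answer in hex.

U+D36D → 3-byte form ED 8D AD at offsets 0–2.
U+10315 → 4-byte form F0 90 8C 95 at offsets 3–6.
U+1F6AE → 4-byte form F0 9F 9A AE at offsets 7–10.
U+0353 → 2-byte form CD 93 at offsets 11–12.
U+0064 → 1-byte form 64 at offsets 13–13.
U+768B → 3-byte form E7 9A 8B at offsets 14–16.
U+01FC → 2-byte form C7 BC at offsets 17–18.
U+444C → 3-byte form E4 91 8C at offsets 19–21.
Offset 21 falls in char 8's range; it's byte 3 of E4 91 8C = 0x8C.

0x8C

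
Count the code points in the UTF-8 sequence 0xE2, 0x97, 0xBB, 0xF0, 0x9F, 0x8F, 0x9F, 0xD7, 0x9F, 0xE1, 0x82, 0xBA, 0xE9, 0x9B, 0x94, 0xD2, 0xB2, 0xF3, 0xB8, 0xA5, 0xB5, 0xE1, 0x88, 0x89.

8

Byte at offset 0: 0xE2 = 11100010 → 3-byte char (#1). Advance 3.
Byte at offset 3: 0xF0 = 11110000 → 4-byte char (#2). Advance 4.
Byte at offset 7: 0xD7 = 11010111 → 2-byte char (#3). Advance 2.
Byte at offset 9: 0xE1 = 11100001 → 3-byte char (#4). Advance 3.
Byte at offset 12: 0xE9 = 11101001 → 3-byte char (#5). Advance 3.
Byte at offset 15: 0xD2 = 11010010 → 2-byte char (#6). Advance 2.
Byte at offset 17: 0xF3 = 11110011 → 4-byte char (#7). Advance 4.
Byte at offset 21: 0xE1 = 11100001 → 3-byte char (#8). Advance 3.
Reached end at offset 24 after 8 code points.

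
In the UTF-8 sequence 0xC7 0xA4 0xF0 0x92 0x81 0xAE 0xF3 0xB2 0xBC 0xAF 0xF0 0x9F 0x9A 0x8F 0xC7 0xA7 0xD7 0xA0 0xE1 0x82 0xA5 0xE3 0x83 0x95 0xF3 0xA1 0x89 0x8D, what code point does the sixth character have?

Offset 0: leading byte 0xC7 = 11000111 → 2-byte char #1 = C7 A4.
Offset 2: leading byte 0xF0 = 11110000 → 4-byte char #2 = F0 92 81 AE.
Offset 6: leading byte 0xF3 = 11110011 → 4-byte char #3 = F3 B2 BC AF.
Offset 10: leading byte 0xF0 = 11110000 → 4-byte char #4 = F0 9F 9A 8F.
Offset 14: leading byte 0xC7 = 11000111 → 2-byte char #5 = C7 A7.
Offset 16: leading byte 0xD7 = 11010111 → 2-byte char #6 = D7 A0.
Leading byte 0xD7 = 11010111 matches 110xxxxx → 2-byte sequence.
Byte 1: 0xD7 = 11010111, payload 10111 (5 bits).
Byte 2: 0xA0 = 10100000 (10xxxxxx ✓), payload 100000.
Concatenate: 10111100000 = 0x5E0 (11 bits → U+05E0).

U+05E0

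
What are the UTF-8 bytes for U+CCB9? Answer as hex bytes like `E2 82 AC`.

U+CCB9 = 0xCCB9 = 52409 decimal. In range U+0800–U+FFFF → 3-byte form: 1110xxxx 10xxxxxx 10xxxxxx.
Binary (16 bits): 1100110010111001.
Split 4+6+6: 1100 | 110010 | 111001.
Byte 1: 11101100 = 0xEC.
Byte 2: 10110010 = 0xB2.
Byte 3: 10111001 = 0xB9.

EC B2 B9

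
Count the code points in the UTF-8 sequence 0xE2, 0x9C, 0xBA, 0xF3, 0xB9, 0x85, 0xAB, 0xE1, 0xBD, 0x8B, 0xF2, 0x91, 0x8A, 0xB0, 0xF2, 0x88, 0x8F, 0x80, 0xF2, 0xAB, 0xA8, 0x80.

Byte at offset 0: 0xE2 = 11100010 → 3-byte char (#1). Advance 3.
Byte at offset 3: 0xF3 = 11110011 → 4-byte char (#2). Advance 4.
Byte at offset 7: 0xE1 = 11100001 → 3-byte char (#3). Advance 3.
Byte at offset 10: 0xF2 = 11110010 → 4-byte char (#4). Advance 4.
Byte at offset 14: 0xF2 = 11110010 → 4-byte char (#5). Advance 4.
Byte at offset 18: 0xF2 = 11110010 → 4-byte char (#6). Advance 4.
Reached end at offset 22 after 6 code points.

6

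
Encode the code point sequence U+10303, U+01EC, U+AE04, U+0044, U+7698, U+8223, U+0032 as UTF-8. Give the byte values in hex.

F0 90 8C 83 C7 AC EA B8 84 44 E7 9A 98 E8 88 A3 32

U+10303: 4-byte form → F0 90 8C 83.
U+01EC: 2-byte form → C7 AC.
U+AE04: 3-byte form → EA B8 84.
U+0044: 1-byte form → 44.
U+7698: 3-byte form → E7 9A 98.
U+8223: 3-byte form → E8 88 A3.
U+0032: 1-byte form → 32.
Concatenated (17 bytes): F0 90 8C 83 C7 AC EA B8 84 44 E7 9A 98 E8 88 A3 32.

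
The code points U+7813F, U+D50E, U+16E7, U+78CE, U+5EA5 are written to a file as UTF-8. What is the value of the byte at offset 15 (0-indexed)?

0xA5

U+7813F → 4-byte form F1 B8 84 BF at offsets 0–3.
U+D50E → 3-byte form ED 94 8E at offsets 4–6.
U+16E7 → 3-byte form E1 9B A7 at offsets 7–9.
U+78CE → 3-byte form E7 A3 8E at offsets 10–12.
U+5EA5 → 3-byte form E5 BA A5 at offsets 13–15.
Offset 15 falls in char 5's range; it's byte 3 of E5 BA A5 = 0xA5.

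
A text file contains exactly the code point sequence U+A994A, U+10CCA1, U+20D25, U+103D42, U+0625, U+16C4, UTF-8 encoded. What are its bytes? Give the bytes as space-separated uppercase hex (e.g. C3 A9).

U+A994A: 4-byte form → F2 A9 A5 8A.
U+10CCA1: 4-byte form → F4 8C B2 A1.
U+20D25: 4-byte form → F0 A0 B4 A5.
U+103D42: 4-byte form → F4 83 B5 82.
U+0625: 2-byte form → D8 A5.
U+16C4: 3-byte form → E1 9B 84.
Concatenated (21 bytes): F2 A9 A5 8A F4 8C B2 A1 F0 A0 B4 A5 F4 83 B5 82 D8 A5 E1 9B 84.

F2 A9 A5 8A F4 8C B2 A1 F0 A0 B4 A5 F4 83 B5 82 D8 A5 E1 9B 84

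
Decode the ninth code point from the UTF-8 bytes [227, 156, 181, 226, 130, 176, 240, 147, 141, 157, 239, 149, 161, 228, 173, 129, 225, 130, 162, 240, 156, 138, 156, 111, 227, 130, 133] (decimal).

Offset 0: leading byte 0xE3 = 11100011 → 3-byte char #1 = E3 9C B5.
Offset 3: leading byte 0xE2 = 11100010 → 3-byte char #2 = E2 82 B0.
Offset 6: leading byte 0xF0 = 11110000 → 4-byte char #3 = F0 93 8D 9D.
Offset 10: leading byte 0xEF = 11101111 → 3-byte char #4 = EF 95 A1.
Offset 13: leading byte 0xE4 = 11100100 → 3-byte char #5 = E4 AD 81.
Offset 16: leading byte 0xE1 = 11100001 → 3-byte char #6 = E1 82 A2.
Offset 19: leading byte 0xF0 = 11110000 → 4-byte char #7 = F0 9C 8A 9C.
Offset 23: leading byte 0x6F = 01101111 → 1-byte char #8 = 6F.
Offset 24: leading byte 0xE3 = 11100011 → 3-byte char #9 = E3 82 85.
Leading byte 0xE3 = 11100011 matches 1110xxxx → 3-byte sequence.
Byte 1: 0xE3 = 11100011, payload 0011 (4 bits).
Byte 2: 0x82 = 10000010 (10xxxxxx ✓), payload 000010.
Byte 3: 0x85 = 10000101 (10xxxxxx ✓), payload 000101.
Concatenate: 0011000010000101 = 0x3085 (16 bits → U+3085).

U+3085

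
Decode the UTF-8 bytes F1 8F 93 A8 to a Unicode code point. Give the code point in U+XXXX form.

U+4F4E8

Leading byte 0xF1 = 11110001 matches 11110xxx → 4-byte sequence.
Byte 1: 0xF1 = 11110001, payload 001 (3 bits).
Byte 2: 0x8F = 10001111 (10xxxxxx ✓), payload 001111.
Byte 3: 0x93 = 10010011 (10xxxxxx ✓), payload 010011.
Byte 4: 0xA8 = 10101000 (10xxxxxx ✓), payload 101000.
Concatenate: 001001111010011101000 = 0x4F4E8 (21 bits → U+4F4E8).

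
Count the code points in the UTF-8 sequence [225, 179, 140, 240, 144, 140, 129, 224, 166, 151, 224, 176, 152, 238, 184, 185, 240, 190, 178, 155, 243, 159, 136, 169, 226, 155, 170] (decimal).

8

Byte at offset 0: 0xE1 = 11100001 → 3-byte char (#1). Advance 3.
Byte at offset 3: 0xF0 = 11110000 → 4-byte char (#2). Advance 4.
Byte at offset 7: 0xE0 = 11100000 → 3-byte char (#3). Advance 3.
Byte at offset 10: 0xE0 = 11100000 → 3-byte char (#4). Advance 3.
Byte at offset 13: 0xEE = 11101110 → 3-byte char (#5). Advance 3.
Byte at offset 16: 0xF0 = 11110000 → 4-byte char (#6). Advance 4.
Byte at offset 20: 0xF3 = 11110011 → 4-byte char (#7). Advance 4.
Byte at offset 24: 0xE2 = 11100010 → 3-byte char (#8). Advance 3.
Reached end at offset 27 after 8 code points.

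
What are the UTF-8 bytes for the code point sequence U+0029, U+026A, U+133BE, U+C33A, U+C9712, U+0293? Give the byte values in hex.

29 C9 AA F0 93 8E BE EC 8C BA F3 89 9C 92 CA 93

U+0029: 1-byte form → 29.
U+026A: 2-byte form → C9 AA.
U+133BE: 4-byte form → F0 93 8E BE.
U+C33A: 3-byte form → EC 8C BA.
U+C9712: 4-byte form → F3 89 9C 92.
U+0293: 2-byte form → CA 93.
Concatenated (16 bytes): 29 C9 AA F0 93 8E BE EC 8C BA F3 89 9C 92 CA 93.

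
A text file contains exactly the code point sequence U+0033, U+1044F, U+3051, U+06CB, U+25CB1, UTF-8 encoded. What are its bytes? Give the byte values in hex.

U+0033: 1-byte form → 33.
U+1044F: 4-byte form → F0 90 91 8F.
U+3051: 3-byte form → E3 81 91.
U+06CB: 2-byte form → DB 8B.
U+25CB1: 4-byte form → F0 A5 B2 B1.
Concatenated (14 bytes): 33 F0 90 91 8F E3 81 91 DB 8B F0 A5 B2 B1.

33 F0 90 91 8F E3 81 91 DB 8B F0 A5 B2 B1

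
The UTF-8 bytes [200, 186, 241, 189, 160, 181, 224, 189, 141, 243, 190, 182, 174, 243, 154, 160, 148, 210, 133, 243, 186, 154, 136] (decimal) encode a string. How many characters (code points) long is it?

Byte at offset 0: 0xC8 = 11001000 → 2-byte char (#1). Advance 2.
Byte at offset 2: 0xF1 = 11110001 → 4-byte char (#2). Advance 4.
Byte at offset 6: 0xE0 = 11100000 → 3-byte char (#3). Advance 3.
Byte at offset 9: 0xF3 = 11110011 → 4-byte char (#4). Advance 4.
Byte at offset 13: 0xF3 = 11110011 → 4-byte char (#5). Advance 4.
Byte at offset 17: 0xD2 = 11010010 → 2-byte char (#6). Advance 2.
Byte at offset 19: 0xF3 = 11110011 → 4-byte char (#7). Advance 4.
Reached end at offset 23 after 7 code points.

7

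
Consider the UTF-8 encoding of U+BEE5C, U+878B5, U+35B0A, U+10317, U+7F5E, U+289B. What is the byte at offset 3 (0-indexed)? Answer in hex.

U+BEE5C → 4-byte form F2 BE B9 9C at offsets 0–3.
Offset 3 falls in char 1's range; it's byte 4 of F2 BE B9 9C = 0x9C.

0x9C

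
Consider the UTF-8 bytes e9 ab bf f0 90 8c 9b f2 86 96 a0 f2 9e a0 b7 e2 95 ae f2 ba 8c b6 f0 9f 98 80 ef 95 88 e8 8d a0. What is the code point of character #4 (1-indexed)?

U+9E837

Offset 0: leading byte 0xE9 = 11101001 → 3-byte char #1 = E9 AB BF.
Offset 3: leading byte 0xF0 = 11110000 → 4-byte char #2 = F0 90 8C 9B.
Offset 7: leading byte 0xF2 = 11110010 → 4-byte char #3 = F2 86 96 A0.
Offset 11: leading byte 0xF2 = 11110010 → 4-byte char #4 = F2 9E A0 B7.
Leading byte 0xF2 = 11110010 matches 11110xxx → 4-byte sequence.
Byte 1: 0xF2 = 11110010, payload 010 (3 bits).
Byte 2: 0x9E = 10011110 (10xxxxxx ✓), payload 011110.
Byte 3: 0xA0 = 10100000 (10xxxxxx ✓), payload 100000.
Byte 4: 0xB7 = 10110111 (10xxxxxx ✓), payload 110111.
Concatenate: 010011110100000110111 = 0x9E837 (21 bits → U+9E837).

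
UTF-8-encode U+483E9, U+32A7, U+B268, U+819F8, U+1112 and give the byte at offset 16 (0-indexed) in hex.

U+483E9 → 4-byte form F1 88 8F A9 at offsets 0–3.
U+32A7 → 3-byte form E3 8A A7 at offsets 4–6.
U+B268 → 3-byte form EB 89 A8 at offsets 7–9.
U+819F8 → 4-byte form F2 81 A7 B8 at offsets 10–13.
U+1112 → 3-byte form E1 84 92 at offsets 14–16.
Offset 16 falls in char 5's range; it's byte 3 of E1 84 92 = 0x92.

0x92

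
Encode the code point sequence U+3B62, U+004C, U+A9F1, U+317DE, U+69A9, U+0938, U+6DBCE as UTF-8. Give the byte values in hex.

U+3B62: 3-byte form → E3 AD A2.
U+004C: 1-byte form → 4C.
U+A9F1: 3-byte form → EA A7 B1.
U+317DE: 4-byte form → F0 B1 9F 9E.
U+69A9: 3-byte form → E6 A6 A9.
U+0938: 3-byte form → E0 A4 B8.
U+6DBCE: 4-byte form → F1 AD AF 8E.
Concatenated (21 bytes): E3 AD A2 4C EA A7 B1 F0 B1 9F 9E E6 A6 A9 E0 A4 B8 F1 AD AF 8E.

E3 AD A2 4C EA A7 B1 F0 B1 9F 9E E6 A6 A9 E0 A4 B8 F1 AD AF 8E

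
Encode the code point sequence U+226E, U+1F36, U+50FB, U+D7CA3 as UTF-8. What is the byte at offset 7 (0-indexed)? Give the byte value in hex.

0x83

U+226E → 3-byte form E2 89 AE at offsets 0–2.
U+1F36 → 3-byte form E1 BC B6 at offsets 3–5.
U+50FB → 3-byte form E5 83 BB at offsets 6–8.
Offset 7 falls in char 3's range; it's byte 2 of E5 83 BB = 0x83.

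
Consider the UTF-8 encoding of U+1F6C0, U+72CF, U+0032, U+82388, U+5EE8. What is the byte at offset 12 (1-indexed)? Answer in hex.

1-indexed offset 12 is 0-indexed offset 11.
U+1F6C0 → 4-byte form F0 9F 9B 80 at offsets 0–3.
U+72CF → 3-byte form E7 8B 8F at offsets 4–6.
U+0032 → 1-byte form 32 at offsets 7–7.
U+82388 → 4-byte form F2 82 8E 88 at offsets 8–11.
Offset 11 falls in char 4's range; it's byte 4 of F2 82 8E 88 = 0x88.

0x88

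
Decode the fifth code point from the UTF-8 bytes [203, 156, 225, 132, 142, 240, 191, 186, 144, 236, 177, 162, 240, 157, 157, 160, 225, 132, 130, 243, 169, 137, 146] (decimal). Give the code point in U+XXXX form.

U+1D760

Offset 0: leading byte 0xCB = 11001011 → 2-byte char #1 = CB 9C.
Offset 2: leading byte 0xE1 = 11100001 → 3-byte char #2 = E1 84 8E.
Offset 5: leading byte 0xF0 = 11110000 → 4-byte char #3 = F0 BF BA 90.
Offset 9: leading byte 0xEC = 11101100 → 3-byte char #4 = EC B1 A2.
Offset 12: leading byte 0xF0 = 11110000 → 4-byte char #5 = F0 9D 9D A0.
Leading byte 0xF0 = 11110000 matches 11110xxx → 4-byte sequence.
Byte 1: 0xF0 = 11110000, payload 000 (3 bits).
Byte 2: 0x9D = 10011101 (10xxxxxx ✓), payload 011101.
Byte 3: 0x9D = 10011101 (10xxxxxx ✓), payload 011101.
Byte 4: 0xA0 = 10100000 (10xxxxxx ✓), payload 100000.
Concatenate: 000011101011101100000 = 0x1D760 (21 bits → U+1D760).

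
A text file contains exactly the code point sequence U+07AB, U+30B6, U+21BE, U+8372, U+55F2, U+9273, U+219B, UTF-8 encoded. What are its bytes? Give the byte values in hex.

DE AB E3 82 B6 E2 86 BE E8 8D B2 E5 97 B2 E9 89 B3 E2 86 9B

U+07AB: 2-byte form → DE AB.
U+30B6: 3-byte form → E3 82 B6.
U+21BE: 3-byte form → E2 86 BE.
U+8372: 3-byte form → E8 8D B2.
U+55F2: 3-byte form → E5 97 B2.
U+9273: 3-byte form → E9 89 B3.
U+219B: 3-byte form → E2 86 9B.
Concatenated (20 bytes): DE AB E3 82 B6 E2 86 BE E8 8D B2 E5 97 B2 E9 89 B3 E2 86 9B.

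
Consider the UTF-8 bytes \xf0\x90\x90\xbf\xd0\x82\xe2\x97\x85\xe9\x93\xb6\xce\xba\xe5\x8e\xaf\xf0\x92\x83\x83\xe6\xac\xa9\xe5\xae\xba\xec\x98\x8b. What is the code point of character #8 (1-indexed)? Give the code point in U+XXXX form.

U+6B29

Offset 0: leading byte 0xF0 = 11110000 → 4-byte char #1 = F0 90 90 BF.
Offset 4: leading byte 0xD0 = 11010000 → 2-byte char #2 = D0 82.
Offset 6: leading byte 0xE2 = 11100010 → 3-byte char #3 = E2 97 85.
Offset 9: leading byte 0xE9 = 11101001 → 3-byte char #4 = E9 93 B6.
Offset 12: leading byte 0xCE = 11001110 → 2-byte char #5 = CE BA.
Offset 14: leading byte 0xE5 = 11100101 → 3-byte char #6 = E5 8E AF.
Offset 17: leading byte 0xF0 = 11110000 → 4-byte char #7 = F0 92 83 83.
Offset 21: leading byte 0xE6 = 11100110 → 3-byte char #8 = E6 AC A9.
Leading byte 0xE6 = 11100110 matches 1110xxxx → 3-byte sequence.
Byte 1: 0xE6 = 11100110, payload 0110 (4 bits).
Byte 2: 0xAC = 10101100 (10xxxxxx ✓), payload 101100.
Byte 3: 0xA9 = 10101001 (10xxxxxx ✓), payload 101001.
Concatenate: 0110101100101001 = 0x6B29 (16 bits → U+6B29).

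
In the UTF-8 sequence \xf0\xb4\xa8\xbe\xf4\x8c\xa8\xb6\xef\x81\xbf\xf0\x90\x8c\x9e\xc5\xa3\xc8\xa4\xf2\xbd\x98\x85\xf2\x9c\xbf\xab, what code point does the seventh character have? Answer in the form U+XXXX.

U+BD605

Offset 0: leading byte 0xF0 = 11110000 → 4-byte char #1 = F0 B4 A8 BE.
Offset 4: leading byte 0xF4 = 11110100 → 4-byte char #2 = F4 8C A8 B6.
Offset 8: leading byte 0xEF = 11101111 → 3-byte char #3 = EF 81 BF.
Offset 11: leading byte 0xF0 = 11110000 → 4-byte char #4 = F0 90 8C 9E.
Offset 15: leading byte 0xC5 = 11000101 → 2-byte char #5 = C5 A3.
Offset 17: leading byte 0xC8 = 11001000 → 2-byte char #6 = C8 A4.
Offset 19: leading byte 0xF2 = 11110010 → 4-byte char #7 = F2 BD 98 85.
Leading byte 0xF2 = 11110010 matches 11110xxx → 4-byte sequence.
Byte 1: 0xF2 = 11110010, payload 010 (3 bits).
Byte 2: 0xBD = 10111101 (10xxxxxx ✓), payload 111101.
Byte 3: 0x98 = 10011000 (10xxxxxx ✓), payload 011000.
Byte 4: 0x85 = 10000101 (10xxxxxx ✓), payload 000101.
Concatenate: 010111101011000000101 = 0xBD605 (21 bits → U+BD605).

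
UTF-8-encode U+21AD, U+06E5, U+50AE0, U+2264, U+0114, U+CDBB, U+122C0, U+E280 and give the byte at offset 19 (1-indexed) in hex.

0x92

1-indexed offset 19 is 0-indexed offset 18.
U+21AD → 3-byte form E2 86 AD at offsets 0–2.
U+06E5 → 2-byte form DB A5 at offsets 3–4.
U+50AE0 → 4-byte form F1 90 AB A0 at offsets 5–8.
U+2264 → 3-byte form E2 89 A4 at offsets 9–11.
U+0114 → 2-byte form C4 94 at offsets 12–13.
U+CDBB → 3-byte form EC B6 BB at offsets 14–16.
U+122C0 → 4-byte form F0 92 8B 80 at offsets 17–20.
Offset 18 falls in char 7's range; it's byte 2 of F0 92 8B 80 = 0x92.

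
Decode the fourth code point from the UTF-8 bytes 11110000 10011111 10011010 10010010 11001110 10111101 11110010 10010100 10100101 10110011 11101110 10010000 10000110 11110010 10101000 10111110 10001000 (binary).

U+E406

Offset 0: leading byte 0xF0 = 11110000 → 4-byte char #1 = F0 9F 9A 92.
Offset 4: leading byte 0xCE = 11001110 → 2-byte char #2 = CE BD.
Offset 6: leading byte 0xF2 = 11110010 → 4-byte char #3 = F2 94 A5 B3.
Offset 10: leading byte 0xEE = 11101110 → 3-byte char #4 = EE 90 86.
Leading byte 0xEE = 11101110 matches 1110xxxx → 3-byte sequence.
Byte 1: 0xEE = 11101110, payload 1110 (4 bits).
Byte 2: 0x90 = 10010000 (10xxxxxx ✓), payload 010000.
Byte 3: 0x86 = 10000110 (10xxxxxx ✓), payload 000110.
Concatenate: 1110010000000110 = 0xE406 (16 bits → U+E406).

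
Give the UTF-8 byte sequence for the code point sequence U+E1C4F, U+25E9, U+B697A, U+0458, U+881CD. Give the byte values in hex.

F3 A1 B1 8F E2 97 A9 F2 B6 A5 BA D1 98 F2 88 87 8D

U+E1C4F: 4-byte form → F3 A1 B1 8F.
U+25E9: 3-byte form → E2 97 A9.
U+B697A: 4-byte form → F2 B6 A5 BA.
U+0458: 2-byte form → D1 98.
U+881CD: 4-byte form → F2 88 87 8D.
Concatenated (17 bytes): F3 A1 B1 8F E2 97 A9 F2 B6 A5 BA D1 98 F2 88 87 8D.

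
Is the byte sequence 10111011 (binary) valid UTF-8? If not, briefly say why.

Byte 0xBB = 10111011 has the form 10xxxxxx — a continuation byte — but there is no preceding leading byte.

invalid (continuation byte with no leading byte)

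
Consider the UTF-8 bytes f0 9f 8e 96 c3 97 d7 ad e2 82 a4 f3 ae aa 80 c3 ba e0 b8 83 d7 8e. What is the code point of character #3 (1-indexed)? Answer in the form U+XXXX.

U+05ED

Offset 0: leading byte 0xF0 = 11110000 → 4-byte char #1 = F0 9F 8E 96.
Offset 4: leading byte 0xC3 = 11000011 → 2-byte char #2 = C3 97.
Offset 6: leading byte 0xD7 = 11010111 → 2-byte char #3 = D7 AD.
Leading byte 0xD7 = 11010111 matches 110xxxxx → 2-byte sequence.
Byte 1: 0xD7 = 11010111, payload 10111 (5 bits).
Byte 2: 0xAD = 10101101 (10xxxxxx ✓), payload 101101.
Concatenate: 10111101101 = 0x5ED (11 bits → U+05ED).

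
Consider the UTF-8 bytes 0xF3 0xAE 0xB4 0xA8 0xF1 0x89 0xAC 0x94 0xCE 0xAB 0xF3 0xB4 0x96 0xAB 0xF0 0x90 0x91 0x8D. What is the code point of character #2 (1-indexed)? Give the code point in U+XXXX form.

U+49B14

Offset 0: leading byte 0xF3 = 11110011 → 4-byte char #1 = F3 AE B4 A8.
Offset 4: leading byte 0xF1 = 11110001 → 4-byte char #2 = F1 89 AC 94.
Leading byte 0xF1 = 11110001 matches 11110xxx → 4-byte sequence.
Byte 1: 0xF1 = 11110001, payload 001 (3 bits).
Byte 2: 0x89 = 10001001 (10xxxxxx ✓), payload 001001.
Byte 3: 0xAC = 10101100 (10xxxxxx ✓), payload 101100.
Byte 4: 0x94 = 10010100 (10xxxxxx ✓), payload 010100.
Concatenate: 001001001101100010100 = 0x49B14 (21 bits → U+49B14).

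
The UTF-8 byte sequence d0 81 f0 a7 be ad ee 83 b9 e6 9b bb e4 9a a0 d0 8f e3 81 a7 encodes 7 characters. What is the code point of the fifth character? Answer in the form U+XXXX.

Offset 0: leading byte 0xD0 = 11010000 → 2-byte char #1 = D0 81.
Offset 2: leading byte 0xF0 = 11110000 → 4-byte char #2 = F0 A7 BE AD.
Offset 6: leading byte 0xEE = 11101110 → 3-byte char #3 = EE 83 B9.
Offset 9: leading byte 0xE6 = 11100110 → 3-byte char #4 = E6 9B BB.
Offset 12: leading byte 0xE4 = 11100100 → 3-byte char #5 = E4 9A A0.
Leading byte 0xE4 = 11100100 matches 1110xxxx → 3-byte sequence.
Byte 1: 0xE4 = 11100100, payload 0100 (4 bits).
Byte 2: 0x9A = 10011010 (10xxxxxx ✓), payload 011010.
Byte 3: 0xA0 = 10100000 (10xxxxxx ✓), payload 100000.
Concatenate: 0100011010100000 = 0x46A0 (16 bits → U+46A0).

U+46A0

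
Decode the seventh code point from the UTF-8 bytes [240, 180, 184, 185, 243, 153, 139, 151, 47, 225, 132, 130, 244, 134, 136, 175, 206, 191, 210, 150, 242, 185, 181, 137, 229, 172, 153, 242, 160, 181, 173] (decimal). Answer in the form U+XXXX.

Offset 0: leading byte 0xF0 = 11110000 → 4-byte char #1 = F0 B4 B8 B9.
Offset 4: leading byte 0xF3 = 11110011 → 4-byte char #2 = F3 99 8B 97.
Offset 8: leading byte 0x2F = 00101111 → 1-byte char #3 = 2F.
Offset 9: leading byte 0xE1 = 11100001 → 3-byte char #4 = E1 84 82.
Offset 12: leading byte 0xF4 = 11110100 → 4-byte char #5 = F4 86 88 AF.
Offset 16: leading byte 0xCE = 11001110 → 2-byte char #6 = CE BF.
Offset 18: leading byte 0xD2 = 11010010 → 2-byte char #7 = D2 96.
Leading byte 0xD2 = 11010010 matches 110xxxxx → 2-byte sequence.
Byte 1: 0xD2 = 11010010, payload 10010 (5 bits).
Byte 2: 0x96 = 10010110 (10xxxxxx ✓), payload 010110.
Concatenate: 10010010110 = 0x496 (11 bits → U+0496).

U+0496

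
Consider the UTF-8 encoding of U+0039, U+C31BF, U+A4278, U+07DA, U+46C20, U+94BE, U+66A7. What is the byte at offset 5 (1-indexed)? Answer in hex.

0xBF

1-indexed offset 5 is 0-indexed offset 4.
U+0039 → 1-byte form 39 at offsets 0–0.
U+C31BF → 4-byte form F3 83 86 BF at offsets 1–4.
Offset 4 falls in char 2's range; it's byte 4 of F3 83 86 BF = 0xBF.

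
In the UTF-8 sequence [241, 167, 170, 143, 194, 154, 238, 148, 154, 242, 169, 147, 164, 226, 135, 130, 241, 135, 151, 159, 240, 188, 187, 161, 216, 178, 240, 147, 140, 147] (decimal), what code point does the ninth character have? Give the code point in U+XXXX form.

U+13313

Offset 0: leading byte 0xF1 = 11110001 → 4-byte char #1 = F1 A7 AA 8F.
Offset 4: leading byte 0xC2 = 11000010 → 2-byte char #2 = C2 9A.
Offset 6: leading byte 0xEE = 11101110 → 3-byte char #3 = EE 94 9A.
Offset 9: leading byte 0xF2 = 11110010 → 4-byte char #4 = F2 A9 93 A4.
Offset 13: leading byte 0xE2 = 11100010 → 3-byte char #5 = E2 87 82.
Offset 16: leading byte 0xF1 = 11110001 → 4-byte char #6 = F1 87 97 9F.
Offset 20: leading byte 0xF0 = 11110000 → 4-byte char #7 = F0 BC BB A1.
Offset 24: leading byte 0xD8 = 11011000 → 2-byte char #8 = D8 B2.
Offset 26: leading byte 0xF0 = 11110000 → 4-byte char #9 = F0 93 8C 93.
Leading byte 0xF0 = 11110000 matches 11110xxx → 4-byte sequence.
Byte 1: 0xF0 = 11110000, payload 000 (3 bits).
Byte 2: 0x93 = 10010011 (10xxxxxx ✓), payload 010011.
Byte 3: 0x8C = 10001100 (10xxxxxx ✓), payload 001100.
Byte 4: 0x93 = 10010011 (10xxxxxx ✓), payload 010011.
Concatenate: 000010011001100010011 = 0x13313 (21 bits → U+13313).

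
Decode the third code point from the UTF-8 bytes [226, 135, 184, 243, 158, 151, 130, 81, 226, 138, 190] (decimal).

U+0051

Offset 0: leading byte 0xE2 = 11100010 → 3-byte char #1 = E2 87 B8.
Offset 3: leading byte 0xF3 = 11110011 → 4-byte char #2 = F3 9E 97 82.
Offset 7: leading byte 0x51 = 01010001 → 1-byte char #3 = 51.
Leading byte 0x51 = 01010001 matches 0xxxxxxx → 1-byte sequence.
Byte 1: 0x51 = 01010001, payload 1010001 (7 bits).
Concatenate: 1010001 = 0x51 (7 bits → U+0051).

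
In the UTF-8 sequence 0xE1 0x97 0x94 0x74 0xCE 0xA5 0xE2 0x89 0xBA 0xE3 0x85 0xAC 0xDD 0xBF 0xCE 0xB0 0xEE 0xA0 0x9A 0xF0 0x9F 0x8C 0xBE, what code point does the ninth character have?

U+1F33E

Offset 0: leading byte 0xE1 = 11100001 → 3-byte char #1 = E1 97 94.
Offset 3: leading byte 0x74 = 01110100 → 1-byte char #2 = 74.
Offset 4: leading byte 0xCE = 11001110 → 2-byte char #3 = CE A5.
Offset 6: leading byte 0xE2 = 11100010 → 3-byte char #4 = E2 89 BA.
Offset 9: leading byte 0xE3 = 11100011 → 3-byte char #5 = E3 85 AC.
Offset 12: leading byte 0xDD = 11011101 → 2-byte char #6 = DD BF.
Offset 14: leading byte 0xCE = 11001110 → 2-byte char #7 = CE B0.
Offset 16: leading byte 0xEE = 11101110 → 3-byte char #8 = EE A0 9A.
Offset 19: leading byte 0xF0 = 11110000 → 4-byte char #9 = F0 9F 8C BE.
Leading byte 0xF0 = 11110000 matches 11110xxx → 4-byte sequence.
Byte 1: 0xF0 = 11110000, payload 000 (3 bits).
Byte 2: 0x9F = 10011111 (10xxxxxx ✓), payload 011111.
Byte 3: 0x8C = 10001100 (10xxxxxx ✓), payload 001100.
Byte 4: 0xBE = 10111110 (10xxxxxx ✓), payload 111110.
Concatenate: 000011111001100111110 = 0x1F33E (21 bits → U+1F33E).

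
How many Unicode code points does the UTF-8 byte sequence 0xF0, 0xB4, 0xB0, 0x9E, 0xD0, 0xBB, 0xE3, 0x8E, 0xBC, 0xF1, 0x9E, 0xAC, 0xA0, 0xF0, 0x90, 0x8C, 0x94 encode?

5

Byte at offset 0: 0xF0 = 11110000 → 4-byte char (#1). Advance 4.
Byte at offset 4: 0xD0 = 11010000 → 2-byte char (#2). Advance 2.
Byte at offset 6: 0xE3 = 11100011 → 3-byte char (#3). Advance 3.
Byte at offset 9: 0xF1 = 11110001 → 4-byte char (#4). Advance 4.
Byte at offset 13: 0xF0 = 11110000 → 4-byte char (#5). Advance 4.
Reached end at offset 17 after 5 code points.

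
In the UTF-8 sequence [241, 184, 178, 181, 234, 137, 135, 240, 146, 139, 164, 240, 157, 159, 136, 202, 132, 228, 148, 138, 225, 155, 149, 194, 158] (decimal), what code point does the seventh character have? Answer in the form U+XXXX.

Offset 0: leading byte 0xF1 = 11110001 → 4-byte char #1 = F1 B8 B2 B5.
Offset 4: leading byte 0xEA = 11101010 → 3-byte char #2 = EA 89 87.
Offset 7: leading byte 0xF0 = 11110000 → 4-byte char #3 = F0 92 8B A4.
Offset 11: leading byte 0xF0 = 11110000 → 4-byte char #4 = F0 9D 9F 88.
Offset 15: leading byte 0xCA = 11001010 → 2-byte char #5 = CA 84.
Offset 17: leading byte 0xE4 = 11100100 → 3-byte char #6 = E4 94 8A.
Offset 20: leading byte 0xE1 = 11100001 → 3-byte char #7 = E1 9B 95.
Leading byte 0xE1 = 11100001 matches 1110xxxx → 3-byte sequence.
Byte 1: 0xE1 = 11100001, payload 0001 (4 bits).
Byte 2: 0x9B = 10011011 (10xxxxxx ✓), payload 011011.
Byte 3: 0x95 = 10010101 (10xxxxxx ✓), payload 010101.
Concatenate: 0001011011010101 = 0x16D5 (16 bits → U+16D5).

U+16D5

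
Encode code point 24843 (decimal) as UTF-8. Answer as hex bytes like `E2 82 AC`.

U+610B = 0x610B = 24843 decimal. In range U+0800–U+FFFF → 3-byte form: 1110xxxx 10xxxxxx 10xxxxxx.
Binary (16 bits): 0110000100001011.
Split 4+6+6: 0110 | 000100 | 001011.
Byte 1: 11100110 = 0xE6.
Byte 2: 10000100 = 0x84.
Byte 3: 10001011 = 0x8B.

E6 84 8B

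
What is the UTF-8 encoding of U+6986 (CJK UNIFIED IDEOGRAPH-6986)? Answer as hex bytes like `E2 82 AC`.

E6 A6 86

U+6986 = 0x6986 = 27014 decimal. In range U+0800–U+FFFF → 3-byte form: 1110xxxx 10xxxxxx 10xxxxxx.
Binary (16 bits): 0110100110000110.
Split 4+6+6: 0110 | 100110 | 000110.
Byte 1: 11100110 = 0xE6.
Byte 2: 10100110 = 0xA6.
Byte 3: 10000110 = 0x86.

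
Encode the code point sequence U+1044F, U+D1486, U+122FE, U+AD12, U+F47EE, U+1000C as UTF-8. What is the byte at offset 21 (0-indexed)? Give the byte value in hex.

0x80

U+1044F → 4-byte form F0 90 91 8F at offsets 0–3.
U+D1486 → 4-byte form F3 91 92 86 at offsets 4–7.
U+122FE → 4-byte form F0 92 8B BE at offsets 8–11.
U+AD12 → 3-byte form EA B4 92 at offsets 12–14.
U+F47EE → 4-byte form F3 B4 9F AE at offsets 15–18.
U+1000C → 4-byte form F0 90 80 8C at offsets 19–22.
Offset 21 falls in char 6's range; it's byte 3 of F0 90 80 8C = 0x80.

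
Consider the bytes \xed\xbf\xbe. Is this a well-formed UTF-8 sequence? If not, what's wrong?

invalid (encodes a surrogate (U+D800–U+DFFF))

Structurally a 3-byte sequence; payload = 0xDFFE.
But 0xDFFE is in U+D800–U+DFFF, the surrogate range. Surrogates are not Unicode scalar values and are forbidden in UTF-8.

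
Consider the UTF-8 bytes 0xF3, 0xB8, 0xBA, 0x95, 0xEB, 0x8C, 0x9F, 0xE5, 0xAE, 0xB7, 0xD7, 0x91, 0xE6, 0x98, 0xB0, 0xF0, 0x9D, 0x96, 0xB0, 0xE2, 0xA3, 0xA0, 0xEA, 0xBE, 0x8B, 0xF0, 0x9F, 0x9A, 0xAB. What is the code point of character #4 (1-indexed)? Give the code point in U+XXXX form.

Offset 0: leading byte 0xF3 = 11110011 → 4-byte char #1 = F3 B8 BA 95.
Offset 4: leading byte 0xEB = 11101011 → 3-byte char #2 = EB 8C 9F.
Offset 7: leading byte 0xE5 = 11100101 → 3-byte char #3 = E5 AE B7.
Offset 10: leading byte 0xD7 = 11010111 → 2-byte char #4 = D7 91.
Leading byte 0xD7 = 11010111 matches 110xxxxx → 2-byte sequence.
Byte 1: 0xD7 = 11010111, payload 10111 (5 bits).
Byte 2: 0x91 = 10010001 (10xxxxxx ✓), payload 010001.
Concatenate: 10111010001 = 0x5D1 (11 bits → U+05D1).

U+05D1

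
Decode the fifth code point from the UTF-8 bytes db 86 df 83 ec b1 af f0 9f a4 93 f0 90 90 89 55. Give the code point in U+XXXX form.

U+10409

Offset 0: leading byte 0xDB = 11011011 → 2-byte char #1 = DB 86.
Offset 2: leading byte 0xDF = 11011111 → 2-byte char #2 = DF 83.
Offset 4: leading byte 0xEC = 11101100 → 3-byte char #3 = EC B1 AF.
Offset 7: leading byte 0xF0 = 11110000 → 4-byte char #4 = F0 9F A4 93.
Offset 11: leading byte 0xF0 = 11110000 → 4-byte char #5 = F0 90 90 89.
Leading byte 0xF0 = 11110000 matches 11110xxx → 4-byte sequence.
Byte 1: 0xF0 = 11110000, payload 000 (3 bits).
Byte 2: 0x90 = 10010000 (10xxxxxx ✓), payload 010000.
Byte 3: 0x90 = 10010000 (10xxxxxx ✓), payload 010000.
Byte 4: 0x89 = 10001001 (10xxxxxx ✓), payload 001001.
Concatenate: 000010000010000001001 = 0x10409 (21 bits → U+10409).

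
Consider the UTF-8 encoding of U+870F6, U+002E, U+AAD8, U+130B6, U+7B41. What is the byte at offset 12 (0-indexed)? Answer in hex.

U+870F6 → 4-byte form F2 87 83 B6 at offsets 0–3.
U+002E → 1-byte form 2E at offsets 4–4.
U+AAD8 → 3-byte form EA AB 98 at offsets 5–7.
U+130B6 → 4-byte form F0 93 82 B6 at offsets 8–11.
U+7B41 → 3-byte form E7 AD 81 at offsets 12–14.
Offset 12 falls in char 5's range; it's byte 1 of E7 AD 81 = 0xE7.

0xE7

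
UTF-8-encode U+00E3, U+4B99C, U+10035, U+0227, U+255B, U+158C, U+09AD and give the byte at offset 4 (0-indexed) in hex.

0xA6

U+00E3 → 2-byte form C3 A3 at offsets 0–1.
U+4B99C → 4-byte form F1 8B A6 9C at offsets 2–5.
Offset 4 falls in char 2's range; it's byte 3 of F1 8B A6 9C = 0xA6.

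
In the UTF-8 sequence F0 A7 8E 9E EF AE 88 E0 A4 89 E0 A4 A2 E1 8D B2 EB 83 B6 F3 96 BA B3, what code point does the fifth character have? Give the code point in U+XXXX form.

Offset 0: leading byte 0xF0 = 11110000 → 4-byte char #1 = F0 A7 8E 9E.
Offset 4: leading byte 0xEF = 11101111 → 3-byte char #2 = EF AE 88.
Offset 7: leading byte 0xE0 = 11100000 → 3-byte char #3 = E0 A4 89.
Offset 10: leading byte 0xE0 = 11100000 → 3-byte char #4 = E0 A4 A2.
Offset 13: leading byte 0xE1 = 11100001 → 3-byte char #5 = E1 8D B2.
Leading byte 0xE1 = 11100001 matches 1110xxxx → 3-byte sequence.
Byte 1: 0xE1 = 11100001, payload 0001 (4 bits).
Byte 2: 0x8D = 10001101 (10xxxxxx ✓), payload 001101.
Byte 3: 0xB2 = 10110010 (10xxxxxx ✓), payload 110010.
Concatenate: 0001001101110010 = 0x1372 (16 bits → U+1372).

U+1372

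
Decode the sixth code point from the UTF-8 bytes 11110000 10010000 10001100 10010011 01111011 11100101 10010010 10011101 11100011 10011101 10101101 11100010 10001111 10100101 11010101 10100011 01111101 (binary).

U+0563

Offset 0: leading byte 0xF0 = 11110000 → 4-byte char #1 = F0 90 8C 93.
Offset 4: leading byte 0x7B = 01111011 → 1-byte char #2 = 7B.
Offset 5: leading byte 0xE5 = 11100101 → 3-byte char #3 = E5 92 9D.
Offset 8: leading byte 0xE3 = 11100011 → 3-byte char #4 = E3 9D AD.
Offset 11: leading byte 0xE2 = 11100010 → 3-byte char #5 = E2 8F A5.
Offset 14: leading byte 0xD5 = 11010101 → 2-byte char #6 = D5 A3.
Leading byte 0xD5 = 11010101 matches 110xxxxx → 2-byte sequence.
Byte 1: 0xD5 = 11010101, payload 10101 (5 bits).
Byte 2: 0xA3 = 10100011 (10xxxxxx ✓), payload 100011.
Concatenate: 10101100011 = 0x563 (11 bits → U+0563).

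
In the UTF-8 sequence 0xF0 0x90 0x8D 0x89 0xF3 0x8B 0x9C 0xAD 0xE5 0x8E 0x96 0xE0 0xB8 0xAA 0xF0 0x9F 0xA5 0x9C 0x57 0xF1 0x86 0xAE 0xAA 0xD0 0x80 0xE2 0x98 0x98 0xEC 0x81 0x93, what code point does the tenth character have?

U+C053

Offset 0: leading byte 0xF0 = 11110000 → 4-byte char #1 = F0 90 8D 89.
Offset 4: leading byte 0xF3 = 11110011 → 4-byte char #2 = F3 8B 9C AD.
Offset 8: leading byte 0xE5 = 11100101 → 3-byte char #3 = E5 8E 96.
Offset 11: leading byte 0xE0 = 11100000 → 3-byte char #4 = E0 B8 AA.
Offset 14: leading byte 0xF0 = 11110000 → 4-byte char #5 = F0 9F A5 9C.
Offset 18: leading byte 0x57 = 01010111 → 1-byte char #6 = 57.
Offset 19: leading byte 0xF1 = 11110001 → 4-byte char #7 = F1 86 AE AA.
Offset 23: leading byte 0xD0 = 11010000 → 2-byte char #8 = D0 80.
Offset 25: leading byte 0xE2 = 11100010 → 3-byte char #9 = E2 98 98.
Offset 28: leading byte 0xEC = 11101100 → 3-byte char #10 = EC 81 93.
Leading byte 0xEC = 11101100 matches 1110xxxx → 3-byte sequence.
Byte 1: 0xEC = 11101100, payload 1100 (4 bits).
Byte 2: 0x81 = 10000001 (10xxxxxx ✓), payload 000001.
Byte 3: 0x93 = 10010011 (10xxxxxx ✓), payload 010011.
Concatenate: 1100000001010011 = 0xC053 (16 bits → U+C053).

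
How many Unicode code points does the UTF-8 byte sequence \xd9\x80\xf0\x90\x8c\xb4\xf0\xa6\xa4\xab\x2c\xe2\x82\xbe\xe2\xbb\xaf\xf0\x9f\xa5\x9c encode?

Byte at offset 0: 0xD9 = 11011001 → 2-byte char (#1). Advance 2.
Byte at offset 2: 0xF0 = 11110000 → 4-byte char (#2). Advance 4.
Byte at offset 6: 0xF0 = 11110000 → 4-byte char (#3). Advance 4.
Byte at offset 10: 0x2C = 00101100 → 1-byte char (#4). Advance 1.
Byte at offset 11: 0xE2 = 11100010 → 3-byte char (#5). Advance 3.
Byte at offset 14: 0xE2 = 11100010 → 3-byte char (#6). Advance 3.
Byte at offset 17: 0xF0 = 11110000 → 4-byte char (#7). Advance 4.
Reached end at offset 21 after 7 code points.

7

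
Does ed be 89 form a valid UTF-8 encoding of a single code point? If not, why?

Structurally a 3-byte sequence; payload = 0xDF89.
But 0xDF89 is in U+D800–U+DFFF, the surrogate range. Surrogates are not Unicode scalar values and are forbidden in UTF-8.

invalid (encodes a surrogate (U+D800–U+DFFF))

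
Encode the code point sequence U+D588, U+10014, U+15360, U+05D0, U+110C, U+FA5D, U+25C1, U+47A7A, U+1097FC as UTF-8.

U+D588: 3-byte form → ED 96 88.
U+10014: 4-byte form → F0 90 80 94.
U+15360: 4-byte form → F0 95 8D A0.
U+05D0: 2-byte form → D7 90.
U+110C: 3-byte form → E1 84 8C.
U+FA5D: 3-byte form → EF A9 9D.
U+25C1: 3-byte form → E2 97 81.
U+47A7A: 4-byte form → F1 87 A9 BA.
U+1097FC: 4-byte form → F4 89 9F BC.
Concatenated (30 bytes): ED 96 88 F0 90 80 94 F0 95 8D A0 D7 90 E1 84 8C EF A9 9D E2 97 81 F1 87 A9 BA F4 89 9F BC.

ED 96 88 F0 90 80 94 F0 95 8D A0 D7 90 E1 84 8C EF A9 9D E2 97 81 F1 87 A9 BA F4 89 9F BC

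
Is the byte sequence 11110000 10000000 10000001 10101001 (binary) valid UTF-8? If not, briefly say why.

invalid (overlong encoding)

Leading byte 0xF0 = 11110000 → 4-byte form.
Continuation bytes all match 10xxxxxx. Payload decodes to 0x69.
But 0x69 < 0x10000, the minimum for a 4-byte sequence — this is an overlong encoding.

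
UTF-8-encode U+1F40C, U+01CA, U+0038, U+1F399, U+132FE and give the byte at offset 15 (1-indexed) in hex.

1-indexed offset 15 is 0-indexed offset 14.
U+1F40C → 4-byte form F0 9F 90 8C at offsets 0–3.
U+01CA → 2-byte form C7 8A at offsets 4–5.
U+0038 → 1-byte form 38 at offsets 6–6.
U+1F399 → 4-byte form F0 9F 8E 99 at offsets 7–10.
U+132FE → 4-byte form F0 93 8B BE at offsets 11–14.
Offset 14 falls in char 5's range; it's byte 4 of F0 93 8B BE = 0xBE.

0xBE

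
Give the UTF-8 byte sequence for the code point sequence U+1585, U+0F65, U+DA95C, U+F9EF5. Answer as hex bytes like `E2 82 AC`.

U+1585: 3-byte form → E1 96 85.
U+0F65: 3-byte form → E0 BD A5.
U+DA95C: 4-byte form → F3 9A A5 9C.
U+F9EF5: 4-byte form → F3 B9 BB B5.
Concatenated (14 bytes): E1 96 85 E0 BD A5 F3 9A A5 9C F3 B9 BB B5.

E1 96 85 E0 BD A5 F3 9A A5 9C F3 B9 BB B5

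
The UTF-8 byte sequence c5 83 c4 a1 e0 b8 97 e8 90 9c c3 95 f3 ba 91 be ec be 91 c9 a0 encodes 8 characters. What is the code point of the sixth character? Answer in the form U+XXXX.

U+FA47E

Offset 0: leading byte 0xC5 = 11000101 → 2-byte char #1 = C5 83.
Offset 2: leading byte 0xC4 = 11000100 → 2-byte char #2 = C4 A1.
Offset 4: leading byte 0xE0 = 11100000 → 3-byte char #3 = E0 B8 97.
Offset 7: leading byte 0xE8 = 11101000 → 3-byte char #4 = E8 90 9C.
Offset 10: leading byte 0xC3 = 11000011 → 2-byte char #5 = C3 95.
Offset 12: leading byte 0xF3 = 11110011 → 4-byte char #6 = F3 BA 91 BE.
Leading byte 0xF3 = 11110011 matches 11110xxx → 4-byte sequence.
Byte 1: 0xF3 = 11110011, payload 011 (3 bits).
Byte 2: 0xBA = 10111010 (10xxxxxx ✓), payload 111010.
Byte 3: 0x91 = 10010001 (10xxxxxx ✓), payload 010001.
Byte 4: 0xBE = 10111110 (10xxxxxx ✓), payload 111110.
Concatenate: 011111010010001111110 = 0xFA47E (21 bits → U+FA47E).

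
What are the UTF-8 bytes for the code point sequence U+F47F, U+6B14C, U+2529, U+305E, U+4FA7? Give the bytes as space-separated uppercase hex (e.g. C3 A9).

U+F47F: 3-byte form → EF 91 BF.
U+6B14C: 4-byte form → F1 AB 85 8C.
U+2529: 3-byte form → E2 94 A9.
U+305E: 3-byte form → E3 81 9E.
U+4FA7: 3-byte form → E4 BE A7.
Concatenated (16 bytes): EF 91 BF F1 AB 85 8C E2 94 A9 E3 81 9E E4 BE A7.

EF 91 BF F1 AB 85 8C E2 94 A9 E3 81 9E E4 BE A7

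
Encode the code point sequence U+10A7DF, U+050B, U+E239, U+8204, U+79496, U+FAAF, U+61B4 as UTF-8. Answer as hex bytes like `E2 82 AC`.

U+10A7DF: 4-byte form → F4 8A 9F 9F.
U+050B: 2-byte form → D4 8B.
U+E239: 3-byte form → EE 88 B9.
U+8204: 3-byte form → E8 88 84.
U+79496: 4-byte form → F1 B9 92 96.
U+FAAF: 3-byte form → EF AA AF.
U+61B4: 3-byte form → E6 86 B4.
Concatenated (22 bytes): F4 8A 9F 9F D4 8B EE 88 B9 E8 88 84 F1 B9 92 96 EF AA AF E6 86 B4.

F4 8A 9F 9F D4 8B EE 88 B9 E8 88 84 F1 B9 92 96 EF AA AF E6 86 B4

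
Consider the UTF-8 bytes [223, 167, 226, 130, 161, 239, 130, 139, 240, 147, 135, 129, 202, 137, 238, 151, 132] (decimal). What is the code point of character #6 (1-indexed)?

Offset 0: leading byte 0xDF = 11011111 → 2-byte char #1 = DF A7.
Offset 2: leading byte 0xE2 = 11100010 → 3-byte char #2 = E2 82 A1.
Offset 5: leading byte 0xEF = 11101111 → 3-byte char #3 = EF 82 8B.
Offset 8: leading byte 0xF0 = 11110000 → 4-byte char #4 = F0 93 87 81.
Offset 12: leading byte 0xCA = 11001010 → 2-byte char #5 = CA 89.
Offset 14: leading byte 0xEE = 11101110 → 3-byte char #6 = EE 97 84.
Leading byte 0xEE = 11101110 matches 1110xxxx → 3-byte sequence.
Byte 1: 0xEE = 11101110, payload 1110 (4 bits).
Byte 2: 0x97 = 10010111 (10xxxxxx ✓), payload 010111.
Byte 3: 0x84 = 10000100 (10xxxxxx ✓), payload 000100.
Concatenate: 1110010111000100 = 0xE5C4 (16 bits → U+E5C4).

U+E5C4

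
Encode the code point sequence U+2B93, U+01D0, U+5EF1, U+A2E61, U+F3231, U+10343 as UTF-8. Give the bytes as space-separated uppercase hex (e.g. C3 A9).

E2 AE 93 C7 90 E5 BB B1 F2 A2 B9 A1 F3 B3 88 B1 F0 90 8D 83

U+2B93: 3-byte form → E2 AE 93.
U+01D0: 2-byte form → C7 90.
U+5EF1: 3-byte form → E5 BB B1.
U+A2E61: 4-byte form → F2 A2 B9 A1.
U+F3231: 4-byte form → F3 B3 88 B1.
U+10343: 4-byte form → F0 90 8D 83.
Concatenated (20 bytes): E2 AE 93 C7 90 E5 BB B1 F2 A2 B9 A1 F3 B3 88 B1 F0 90 8D 83.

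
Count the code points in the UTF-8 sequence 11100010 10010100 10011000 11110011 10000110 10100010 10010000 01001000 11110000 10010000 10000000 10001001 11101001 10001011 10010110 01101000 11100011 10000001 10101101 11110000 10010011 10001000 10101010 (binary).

8

Byte at offset 0: 0xE2 = 11100010 → 3-byte char (#1). Advance 3.
Byte at offset 3: 0xF3 = 11110011 → 4-byte char (#2). Advance 4.
Byte at offset 7: 0x48 = 01001000 → 1-byte char (#3). Advance 1.
Byte at offset 8: 0xF0 = 11110000 → 4-byte char (#4). Advance 4.
Byte at offset 12: 0xE9 = 11101001 → 3-byte char (#5). Advance 3.
Byte at offset 15: 0x68 = 01101000 → 1-byte char (#6). Advance 1.
Byte at offset 16: 0xE3 = 11100011 → 3-byte char (#7). Advance 3.
Byte at offset 19: 0xF0 = 11110000 → 4-byte char (#8). Advance 4.
Reached end at offset 23 after 8 code points.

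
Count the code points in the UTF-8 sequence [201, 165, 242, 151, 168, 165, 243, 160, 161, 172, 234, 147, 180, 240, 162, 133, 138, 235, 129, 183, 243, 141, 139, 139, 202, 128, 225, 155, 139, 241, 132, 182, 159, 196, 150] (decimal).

11

Byte at offset 0: 0xC9 = 11001001 → 2-byte char (#1). Advance 2.
Byte at offset 2: 0xF2 = 11110010 → 4-byte char (#2). Advance 4.
Byte at offset 6: 0xF3 = 11110011 → 4-byte char (#3). Advance 4.
Byte at offset 10: 0xEA = 11101010 → 3-byte char (#4). Advance 3.
Byte at offset 13: 0xF0 = 11110000 → 4-byte char (#5). Advance 4.
Byte at offset 17: 0xEB = 11101011 → 3-byte char (#6). Advance 3.
Byte at offset 20: 0xF3 = 11110011 → 4-byte char (#7). Advance 4.
Byte at offset 24: 0xCA = 11001010 → 2-byte char (#8). Advance 2.
Byte at offset 26: 0xE1 = 11100001 → 3-byte char (#9). Advance 3.
Byte at offset 29: 0xF1 = 11110001 → 4-byte char (#10). Advance 4.
Byte at offset 33: 0xC4 = 11000100 → 2-byte char (#11). Advance 2.
Reached end at offset 35 after 11 code points.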